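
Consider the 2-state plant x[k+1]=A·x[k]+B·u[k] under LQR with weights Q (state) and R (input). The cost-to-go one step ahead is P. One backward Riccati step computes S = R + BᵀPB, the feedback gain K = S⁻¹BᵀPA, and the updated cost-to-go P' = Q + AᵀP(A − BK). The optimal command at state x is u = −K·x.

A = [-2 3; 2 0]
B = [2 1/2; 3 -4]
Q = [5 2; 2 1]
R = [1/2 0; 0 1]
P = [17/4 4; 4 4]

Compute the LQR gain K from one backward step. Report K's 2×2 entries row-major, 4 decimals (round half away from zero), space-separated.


-0.3121 0.8114 -0.4398 0.2991

BᵀP = [20.5000 20.0000; -13.8750 -14.0000]
S = R + BᵀPB = [1/2 0; 0 1] + [101.0000 -69.7500; -69.7500 49.0625] = [101.5000 -69.7500; -69.7500 50.0625]
BᵀPA = [-1.0000 61.5000; -0.2500 -41.6250]
K = S⁻¹·BᵀPA = [-0.3121 0.8114; -0.4398 0.2991]
A−BK = [-1.1559 1.2276; 1.1770 -1.2380]
AᵀP(A−BK) = [0.5780 -0.6138; -0.6138 0.7958]
P' = Q + AᵀP(A−BK) = [5.5780 1.3862; 1.3862 1.7958]
tr(P') = 7.3738


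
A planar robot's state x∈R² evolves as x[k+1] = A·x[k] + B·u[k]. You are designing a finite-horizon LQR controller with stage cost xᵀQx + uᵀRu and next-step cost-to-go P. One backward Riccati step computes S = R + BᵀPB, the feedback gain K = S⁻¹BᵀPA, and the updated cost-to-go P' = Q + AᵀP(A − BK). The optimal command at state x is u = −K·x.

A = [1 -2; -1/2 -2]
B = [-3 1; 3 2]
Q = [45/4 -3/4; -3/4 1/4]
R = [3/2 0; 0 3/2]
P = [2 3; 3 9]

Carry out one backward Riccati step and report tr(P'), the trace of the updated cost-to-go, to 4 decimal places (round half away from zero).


14.0964

BᵀP = [3.0000 18.0000; 8.0000 21.0000]
S = R + BᵀPB = [3/2 0; 0 3/2] + [45.0000 39.0000; 39.0000 50.0000] = [46.5000 39.0000; 39.0000 51.5000]
BᵀPA = [-6.0000 -42.0000; -2.5000 -58.0000]
K = S⁻¹·BᵀPA = [-0.2421 0.1133; 0.1348 -1.2120]
A−BK = [0.1391 -0.4481; -0.0433 0.0841]
AᵀP(A−BK) = [0.1345 -0.3502; -0.3502 2.4618]
P' = Q + AᵀP(A−BK) = [11.3845 -1.1002; -1.1002 2.7118]
tr(P') = 14.0964


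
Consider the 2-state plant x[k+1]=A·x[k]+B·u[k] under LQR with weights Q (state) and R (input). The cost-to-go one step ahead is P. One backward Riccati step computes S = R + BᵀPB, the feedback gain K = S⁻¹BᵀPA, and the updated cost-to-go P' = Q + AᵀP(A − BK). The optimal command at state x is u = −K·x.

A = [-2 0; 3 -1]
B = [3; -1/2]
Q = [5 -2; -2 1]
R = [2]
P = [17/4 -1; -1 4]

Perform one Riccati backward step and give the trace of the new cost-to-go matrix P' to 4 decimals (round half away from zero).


35.5141

BᵀP = [13.2500 -5.0000]
S = R + BᵀPB = [2] + [42.2500] = [44.2500]
BᵀPA = [-41.5000 5.0000]
K = S⁻¹·BᵀPA = [-0.9379 0.1130]
A−BK = [0.8136 -0.3390; 2.5311 -0.9435]
AᵀP(A−BK) = [26.0791 -9.3107; -9.3107 3.4350]
P' = Q + AᵀP(A−BK) = [31.0791 -11.3107; -11.3107 4.4350]
tr(P') = 35.5141


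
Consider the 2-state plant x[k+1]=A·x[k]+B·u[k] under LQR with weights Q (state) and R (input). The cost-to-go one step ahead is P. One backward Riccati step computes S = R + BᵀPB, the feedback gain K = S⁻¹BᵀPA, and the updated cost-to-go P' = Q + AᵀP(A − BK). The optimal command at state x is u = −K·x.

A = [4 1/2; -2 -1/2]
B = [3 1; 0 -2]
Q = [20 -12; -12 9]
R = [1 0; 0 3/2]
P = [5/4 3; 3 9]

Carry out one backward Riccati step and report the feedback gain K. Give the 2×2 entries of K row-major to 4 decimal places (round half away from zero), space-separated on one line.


BᵀP = [3.7500 9.0000; -4.7500 -15.0000]
S = R + BᵀPB = [1 0; 0 3/2] + [11.2500 -14.2500; -14.2500 25.2500] = [12.2500 -14.2500; -14.2500 26.7500]
BᵀPA = [-3.0000 -2.6250; 11.0000 5.1250]
K = S⁻¹·BᵀPA = [0.6138 0.0226; 0.7382 0.2036]
A−BK = [1.4203 0.2287; -0.5236 -0.0928]
AᵀP(A−BK) = [1.7212 0.3280; 0.3280 0.0782]
P' = Q + AᵀP(A−BK) = [21.7212 -11.6720; -11.6720 9.0782]
tr(P') = 30.7994

0.6138 0.0226 0.7382 0.2036


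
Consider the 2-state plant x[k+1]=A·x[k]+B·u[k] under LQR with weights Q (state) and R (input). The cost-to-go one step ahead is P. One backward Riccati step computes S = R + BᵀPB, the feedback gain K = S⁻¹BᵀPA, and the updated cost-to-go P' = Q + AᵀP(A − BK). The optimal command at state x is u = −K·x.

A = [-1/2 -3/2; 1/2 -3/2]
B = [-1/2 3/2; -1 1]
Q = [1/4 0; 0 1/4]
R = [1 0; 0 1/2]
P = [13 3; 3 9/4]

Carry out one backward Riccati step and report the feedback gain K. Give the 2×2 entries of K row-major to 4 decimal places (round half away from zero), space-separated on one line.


-0.3645 0.3836 -0.3521 -0.9017

BᵀP = [-9.5000 -3.7500; 22.5000 6.7500]
S = R + BᵀPB = [1 0; 0 1/2] + [8.5000 -18.0000; -18.0000 40.5000] = [9.5000 -18.0000; -18.0000 41.0000]
BᵀPA = [2.8750 19.8750; -7.8750 -43.8750]
K = S⁻¹·BᵀPA = [-0.3645 0.3836; -0.3521 -0.9017]
A−BK = [-0.1541 0.0444; 0.4876 -0.2147]
AᵀP(A−BK) = [0.5877 -0.1413; -0.1413 0.6258]
P' = Q + AᵀP(A−BK) = [0.8377 -0.1413; -0.1413 0.8758]
tr(P') = 1.7135


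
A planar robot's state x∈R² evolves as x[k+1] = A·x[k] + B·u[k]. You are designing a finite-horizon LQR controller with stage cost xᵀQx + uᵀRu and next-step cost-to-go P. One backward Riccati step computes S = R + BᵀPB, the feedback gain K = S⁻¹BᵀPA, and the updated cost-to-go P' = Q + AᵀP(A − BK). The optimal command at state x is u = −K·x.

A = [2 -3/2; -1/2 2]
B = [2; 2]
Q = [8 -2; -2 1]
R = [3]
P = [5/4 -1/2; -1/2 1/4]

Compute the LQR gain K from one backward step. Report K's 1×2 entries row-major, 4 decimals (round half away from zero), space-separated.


0.6500 -0.6500

BᵀP = [1.5000 -0.5000]
S = R + BᵀPB = [3] + [2.0000] = [5.0000]
BᵀPA = [3.2500 -3.2500]
K = S⁻¹·BᵀPA = [0.6500 -0.6500]
A−BK = [0.7000 -0.2000; -1.8000 3.3000]
AᵀP(A−BK) = [3.9500 -4.2625; -4.2625 4.7000]
P' = Q + AᵀP(A−BK) = [11.9500 -6.2625; -6.2625 5.7000]
tr(P') = 17.6500


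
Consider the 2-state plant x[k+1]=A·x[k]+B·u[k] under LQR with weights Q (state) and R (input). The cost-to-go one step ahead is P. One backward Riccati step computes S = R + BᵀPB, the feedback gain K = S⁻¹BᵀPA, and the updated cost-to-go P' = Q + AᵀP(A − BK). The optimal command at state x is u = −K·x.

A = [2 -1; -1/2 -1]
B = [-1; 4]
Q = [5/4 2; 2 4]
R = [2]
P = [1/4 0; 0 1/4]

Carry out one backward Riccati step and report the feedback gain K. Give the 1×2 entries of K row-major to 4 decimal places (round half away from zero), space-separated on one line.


-0.1600 -0.1200

BᵀP = [-0.2500 1.0000]
S = R + BᵀPB = [2] + [4.2500] = [6.2500]
BᵀPA = [-1.0000 -0.7500]
K = S⁻¹·BᵀPA = [-0.1600 -0.1200]
A−BK = [1.8400 -1.1200; 0.1400 -0.5200]
AᵀP(A−BK) = [0.9025 -0.4950; -0.4950 0.4100]
P' = Q + AᵀP(A−BK) = [2.1525 1.5050; 1.5050 4.4100]
tr(P') = 6.5625


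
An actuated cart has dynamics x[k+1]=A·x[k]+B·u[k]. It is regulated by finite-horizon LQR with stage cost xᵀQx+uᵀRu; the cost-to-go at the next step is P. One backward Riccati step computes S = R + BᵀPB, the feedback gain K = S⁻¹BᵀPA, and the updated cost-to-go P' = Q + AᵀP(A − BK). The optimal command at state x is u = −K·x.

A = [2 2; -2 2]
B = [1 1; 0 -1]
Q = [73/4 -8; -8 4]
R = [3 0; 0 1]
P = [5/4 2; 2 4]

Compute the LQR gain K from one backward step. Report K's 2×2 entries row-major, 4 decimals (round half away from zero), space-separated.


BᵀP = [1.2500 2.0000; -0.7500 -2.0000]
S = R + BᵀPB = [3 0; 0 1] + [1.2500 -0.7500; -0.7500 1.2500] = [4.2500 -0.7500; -0.7500 2.2500]
BᵀPA = [-1.5000 6.5000; 2.5000 -5.5000]
K = S⁻¹·BᵀPA = [-0.1667 1.1667; 1.0556 -2.0556]
A−BK = [1.1111 2.8889; -0.9444 -0.0556]
AᵀP(A−BK) = [2.1111 -4.1111; -4.1111 18.1111]
P' = Q + AᵀP(A−BK) = [20.3611 -12.1111; -12.1111 22.1111]
tr(P') = 42.4722

-0.1667 1.1667 1.0556 -2.0556


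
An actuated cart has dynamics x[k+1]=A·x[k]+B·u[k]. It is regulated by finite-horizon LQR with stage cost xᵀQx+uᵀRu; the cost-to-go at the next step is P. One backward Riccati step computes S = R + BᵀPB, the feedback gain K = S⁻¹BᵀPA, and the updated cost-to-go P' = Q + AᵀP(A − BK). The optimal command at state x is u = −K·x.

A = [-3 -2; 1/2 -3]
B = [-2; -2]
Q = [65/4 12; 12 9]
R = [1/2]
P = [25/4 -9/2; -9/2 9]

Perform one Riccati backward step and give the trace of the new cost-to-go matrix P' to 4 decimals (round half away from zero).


102.5049

BᵀP = [-3.5000 -9.0000]
S = R + BᵀPB = [1/2] + [25.0000] = [25.5000]
BᵀPA = [6.0000 34.0000]
K = S⁻¹·BᵀPA = [0.2353 1.3333]
A−BK = [-2.5294 0.6667; 0.9706 -0.3333]
AᵀP(A−BK) = [70.5882 -20.0000; -20.0000 6.6667]
P' = Q + AᵀP(A−BK) = [86.8382 -8.0000; -8.0000 15.6667]
tr(P') = 102.5049


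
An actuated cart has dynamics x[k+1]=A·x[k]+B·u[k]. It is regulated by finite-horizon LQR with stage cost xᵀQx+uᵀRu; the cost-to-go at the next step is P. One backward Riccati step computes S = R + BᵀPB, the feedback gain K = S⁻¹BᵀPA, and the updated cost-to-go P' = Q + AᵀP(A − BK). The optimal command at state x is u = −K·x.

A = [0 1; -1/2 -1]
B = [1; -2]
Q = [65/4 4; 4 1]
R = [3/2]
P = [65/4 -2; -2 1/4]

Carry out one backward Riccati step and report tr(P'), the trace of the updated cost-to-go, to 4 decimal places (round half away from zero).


BᵀP = [20.2500 -2.5000]
S = R + BᵀPB = [3/2] + [25.2500] = [26.7500]
BᵀPA = [1.2500 22.7500]
K = S⁻¹·BᵀPA = [0.0467 0.8505]
A−BK = [-0.0467 0.1495; -0.4065 0.7009]
AᵀP(A−BK) = [0.0041 0.0619; 0.0619 1.1519]
P' = Q + AᵀP(A−BK) = [16.2541 4.0619; 4.0619 2.1519]
tr(P') = 18.4060

18.4060


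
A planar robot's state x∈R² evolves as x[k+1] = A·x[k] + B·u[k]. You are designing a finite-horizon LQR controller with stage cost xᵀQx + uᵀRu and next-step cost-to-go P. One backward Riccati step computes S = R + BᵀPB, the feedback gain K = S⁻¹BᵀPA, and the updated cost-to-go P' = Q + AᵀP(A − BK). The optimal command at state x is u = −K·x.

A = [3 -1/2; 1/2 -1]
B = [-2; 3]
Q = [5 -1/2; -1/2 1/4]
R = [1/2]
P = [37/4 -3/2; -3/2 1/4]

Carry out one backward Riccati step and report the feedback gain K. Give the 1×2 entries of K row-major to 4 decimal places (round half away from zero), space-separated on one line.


BᵀP = [-23.0000 3.7500]
S = R + BᵀPB = [1/2] + [57.2500] = [57.7500]
BᵀPA = [-67.1250 7.7500]
K = S⁻¹·BᵀPA = [-1.1623 0.1342]
A−BK = [0.6753 -0.2316; 3.9870 -1.4026]
AᵀP(A−BK) = [0.7906 -0.1169; -0.1169 0.0225]
P' = Q + AᵀP(A−BK) = [5.7906 -0.6169; -0.6169 0.2725]
tr(P') = 6.0630

-1.1623 0.1342


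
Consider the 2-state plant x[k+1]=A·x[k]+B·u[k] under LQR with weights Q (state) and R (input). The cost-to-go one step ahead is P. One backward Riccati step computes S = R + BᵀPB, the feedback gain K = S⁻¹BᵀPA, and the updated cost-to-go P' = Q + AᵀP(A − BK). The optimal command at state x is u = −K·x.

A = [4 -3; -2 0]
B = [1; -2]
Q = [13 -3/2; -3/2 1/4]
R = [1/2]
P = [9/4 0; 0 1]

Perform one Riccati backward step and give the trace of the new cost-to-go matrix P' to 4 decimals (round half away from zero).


BᵀP = [2.2500 -2.0000]
S = R + BᵀPB = [1/2] + [6.2500] = [6.7500]
BᵀPA = [13.0000 -6.7500]
K = S⁻¹·BᵀPA = [1.9259 -1.0000]
A−BK = [2.0741 -2.0000; 1.8519 -2.0000]
AᵀP(A−BK) = [14.9630 -14.0000; -14.0000 13.5000]
P' = Q + AᵀP(A−BK) = [27.9630 -15.5000; -15.5000 13.7500]
tr(P') = 41.7130

41.7130


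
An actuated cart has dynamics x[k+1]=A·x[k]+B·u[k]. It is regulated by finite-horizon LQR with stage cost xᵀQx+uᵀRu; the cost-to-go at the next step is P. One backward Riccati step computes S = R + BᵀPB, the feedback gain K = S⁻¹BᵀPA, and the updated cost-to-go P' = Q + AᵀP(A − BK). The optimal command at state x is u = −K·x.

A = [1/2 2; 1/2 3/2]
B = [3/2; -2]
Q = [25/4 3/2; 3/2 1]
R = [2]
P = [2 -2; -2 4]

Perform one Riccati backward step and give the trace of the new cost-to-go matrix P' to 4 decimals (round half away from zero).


12.4529

BᵀP = [7.0000 -11.0000]
S = R + BᵀPB = [2] + [32.5000] = [34.5000]
BᵀPA = [-2.0000 -2.5000]
K = S⁻¹·BᵀPA = [-0.0580 -0.0725]
A−BK = [0.5870 2.1087; 0.3841 1.3551]
AᵀP(A−BK) = [0.3841 1.3551; 1.3551 4.8188]
P' = Q + AᵀP(A−BK) = [6.6341 2.8551; 2.8551 5.8188]
tr(P') = 12.4529


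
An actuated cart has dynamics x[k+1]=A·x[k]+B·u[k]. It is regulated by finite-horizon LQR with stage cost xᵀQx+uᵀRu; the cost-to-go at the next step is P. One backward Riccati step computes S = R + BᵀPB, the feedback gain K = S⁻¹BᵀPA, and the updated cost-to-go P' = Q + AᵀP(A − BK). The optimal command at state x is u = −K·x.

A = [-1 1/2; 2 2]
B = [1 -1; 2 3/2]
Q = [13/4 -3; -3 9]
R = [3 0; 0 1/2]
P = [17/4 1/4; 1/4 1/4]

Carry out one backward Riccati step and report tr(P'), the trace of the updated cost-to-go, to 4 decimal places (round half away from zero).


13.7005

BᵀP = [4.7500 0.7500; -3.8750 0.1250]
S = R + BᵀPB = [3 0; 0 1/2] + [6.2500 -3.6250; -3.6250 4.0625] = [9.2500 -3.6250; -3.6250 4.5625]
BᵀPA = [-3.2500 3.8750; 4.1250 -1.6875]
K = S⁻¹·BᵀPA = [0.0043 0.3978; 0.9075 -0.0538]
A−BK = [-0.0968 0.0484; 0.6301 1.2849]
AᵀP(A−BK) = [0.5204 0.1398; 0.1398 0.9301]
P' = Q + AᵀP(A−BK) = [3.7704 -2.8602; -2.8602 9.9301]
tr(P') = 13.7005


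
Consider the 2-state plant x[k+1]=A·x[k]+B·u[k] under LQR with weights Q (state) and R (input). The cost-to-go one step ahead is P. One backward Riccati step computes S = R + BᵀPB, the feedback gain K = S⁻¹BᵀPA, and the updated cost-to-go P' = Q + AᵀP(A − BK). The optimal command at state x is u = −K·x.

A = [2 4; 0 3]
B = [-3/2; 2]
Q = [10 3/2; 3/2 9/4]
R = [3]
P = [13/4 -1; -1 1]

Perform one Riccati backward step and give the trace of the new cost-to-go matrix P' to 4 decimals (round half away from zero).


BᵀP = [-6.8750 3.5000]
S = R + BᵀPB = [3] + [17.3125] = [20.3125]
BᵀPA = [-13.7500 -17.0000]
K = S⁻¹·BᵀPA = [-0.6769 -0.8369]
A−BK = [0.9846 2.7446; 1.3538 4.6738]
AᵀP(A−BK) = [3.6923 8.4923; 8.4923 22.7723]
P' = Q + AᵀP(A−BK) = [13.6923 9.9923; 9.9923 25.0223]
tr(P') = 38.7146

38.7146


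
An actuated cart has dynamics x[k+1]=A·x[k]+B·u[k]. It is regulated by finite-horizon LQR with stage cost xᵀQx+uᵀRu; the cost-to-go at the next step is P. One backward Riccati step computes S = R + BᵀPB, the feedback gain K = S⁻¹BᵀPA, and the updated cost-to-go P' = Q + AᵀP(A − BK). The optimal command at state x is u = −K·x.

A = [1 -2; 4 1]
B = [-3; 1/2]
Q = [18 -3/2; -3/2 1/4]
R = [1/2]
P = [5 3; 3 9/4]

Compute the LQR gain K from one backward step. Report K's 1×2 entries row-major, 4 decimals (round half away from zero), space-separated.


BᵀP = [-13.5000 -7.8750]
S = R + BᵀPB = [1/2] + [36.5625] = [37.0625]
BᵀPA = [-45.0000 19.1250]
K = S⁻¹·BᵀPA = [-1.2142 0.5160]
A−BK = [-2.6425 -0.4519; 4.6071 0.7420]
AᵀP(A−BK) = [10.3626 1.2209; 1.2209 0.3811]
P' = Q + AᵀP(A−BK) = [28.3626 -0.2791; -0.2791 0.6311]
tr(P') = 28.9937

-1.2142 0.5160


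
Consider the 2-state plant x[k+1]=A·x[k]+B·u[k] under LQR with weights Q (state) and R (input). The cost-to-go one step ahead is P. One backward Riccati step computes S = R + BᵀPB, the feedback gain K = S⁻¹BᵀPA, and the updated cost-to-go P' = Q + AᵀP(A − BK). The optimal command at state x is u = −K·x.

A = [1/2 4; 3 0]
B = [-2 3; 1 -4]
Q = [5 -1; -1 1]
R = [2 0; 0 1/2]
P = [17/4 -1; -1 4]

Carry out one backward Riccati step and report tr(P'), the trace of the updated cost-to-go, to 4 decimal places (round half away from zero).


BᵀP = [-9.5000 6.0000; 16.7500 -19.0000]
S = R + BᵀPB = [2 0; 0 1/2] + [25.0000 -52.5000; -52.5000 126.2500] = [27.0000 -52.5000; -52.5000 126.7500]
BᵀPA = [13.2500 -38.0000; -48.6250 67.0000]
K = S⁻¹·BᵀPA = [-1.3114 -1.9505; -0.9268 -0.2793]
A−BK = [0.6577 0.9369; 0.6042 0.8333]
AᵀP(A−BK) = [6.3725 8.7635; 8.7635 12.5946]
P' = Q + AᵀP(A−BK) = [11.3725 7.7635; 7.7635 13.5946]
tr(P') = 24.9671

24.9671


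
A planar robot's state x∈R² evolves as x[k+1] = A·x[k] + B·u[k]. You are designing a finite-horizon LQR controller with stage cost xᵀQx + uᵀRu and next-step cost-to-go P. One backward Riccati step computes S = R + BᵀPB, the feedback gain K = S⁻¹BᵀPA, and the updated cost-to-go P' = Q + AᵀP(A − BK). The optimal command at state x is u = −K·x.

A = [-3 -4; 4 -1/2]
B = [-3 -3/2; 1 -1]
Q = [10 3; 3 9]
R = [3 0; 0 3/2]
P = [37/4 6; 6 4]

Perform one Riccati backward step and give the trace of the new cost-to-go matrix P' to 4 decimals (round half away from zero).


24.3667

BᵀP = [-21.7500 -14.0000; -19.8750 -13.0000]
S = R + BᵀPB = [3 0; 0 3/2] + [51.2500 46.6250; 46.6250 42.8125] = [54.2500 46.6250; 46.6250 44.3125]
BᵀPA = [9.2500 94.0000; 7.6250 86.0000]
K = S⁻¹·BᵀPA = [0.2363 0.6764; -0.0766 1.2290]
A−BK = [-2.4059 -0.1271; 3.6870 0.0526]
AᵀP(A−BK) = [1.6479 0.3716; 0.3716 3.7188]
P' = Q + AᵀP(A−BK) = [11.6479 3.3716; 3.3716 12.7188]
tr(P') = 24.3667


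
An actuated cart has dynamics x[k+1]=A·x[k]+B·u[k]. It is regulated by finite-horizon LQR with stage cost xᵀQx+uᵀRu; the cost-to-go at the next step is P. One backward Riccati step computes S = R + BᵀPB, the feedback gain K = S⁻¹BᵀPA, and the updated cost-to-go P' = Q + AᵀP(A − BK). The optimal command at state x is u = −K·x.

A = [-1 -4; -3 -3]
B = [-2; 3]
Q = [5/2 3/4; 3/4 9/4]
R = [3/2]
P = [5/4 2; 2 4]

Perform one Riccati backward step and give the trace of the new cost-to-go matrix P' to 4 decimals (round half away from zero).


BᵀP = [3.5000 8.0000]
S = R + BᵀPB = [3/2] + [17.0000] = [18.5000]
BᵀPA = [-27.5000 -38.0000]
K = S⁻¹·BᵀPA = [-1.4865 -2.0541]
A−BK = [-3.9730 -8.1081; 1.4595 3.1622]
AᵀP(A−BK) = [8.3716 14.5135; 14.5135 25.9459]
P' = Q + AᵀP(A−BK) = [10.8716 15.2635; 15.2635 28.1959]
tr(P') = 39.0676

39.0676


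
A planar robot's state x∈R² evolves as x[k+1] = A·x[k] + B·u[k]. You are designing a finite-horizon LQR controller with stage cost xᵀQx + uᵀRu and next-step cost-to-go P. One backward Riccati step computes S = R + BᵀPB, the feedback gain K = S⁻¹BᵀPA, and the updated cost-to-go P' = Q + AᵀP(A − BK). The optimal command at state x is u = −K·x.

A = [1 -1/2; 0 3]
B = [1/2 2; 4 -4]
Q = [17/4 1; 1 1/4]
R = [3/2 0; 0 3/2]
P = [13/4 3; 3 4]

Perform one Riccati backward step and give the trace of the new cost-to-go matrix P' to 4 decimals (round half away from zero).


5.2690

BᵀP = [13.6250 17.5000; -5.5000 -10.0000]
S = R + BᵀPB = [3/2 0; 0 3/2] + [76.8125 -42.7500; -42.7500 29.0000] = [78.3125 -42.7500; -42.7500 30.5000]
BᵀPA = [13.6250 45.6875; -5.5000 -27.2500]
K = S⁻¹·BᵀPA = [0.3217 0.4074; 0.2705 -0.3224]
A−BK = [0.2981 -0.0588; -0.2046 0.0807]
AᵀP(A−BK) = [0.3553 0.0510; 0.0510 0.4137]
P' = Q + AᵀP(A−BK) = [4.6053 1.0510; 1.0510 0.6637]
tr(P') = 5.2690


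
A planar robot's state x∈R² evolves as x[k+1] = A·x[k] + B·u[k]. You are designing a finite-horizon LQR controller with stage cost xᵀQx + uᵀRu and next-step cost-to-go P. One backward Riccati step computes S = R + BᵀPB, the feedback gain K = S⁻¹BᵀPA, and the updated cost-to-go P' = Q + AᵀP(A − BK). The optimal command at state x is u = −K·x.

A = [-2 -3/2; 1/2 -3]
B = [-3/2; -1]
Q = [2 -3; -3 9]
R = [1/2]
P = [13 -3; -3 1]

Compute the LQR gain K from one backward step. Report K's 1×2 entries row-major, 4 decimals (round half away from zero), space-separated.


1.5977 0.6552

BᵀP = [-16.5000 3.5000]
S = R + BᵀPB = [1/2] + [21.2500] = [21.7500]
BᵀPA = [34.7500 14.2500]
K = S⁻¹·BᵀPA = [1.5977 0.6552]
A−BK = [0.3966 -0.5172; 2.0977 -2.3448]
AᵀP(A−BK) = [2.7299 -1.0172; -1.0172 1.9138]
P' = Q + AᵀP(A−BK) = [4.7299 -4.0172; -4.0172 10.9138]
tr(P') = 15.6437


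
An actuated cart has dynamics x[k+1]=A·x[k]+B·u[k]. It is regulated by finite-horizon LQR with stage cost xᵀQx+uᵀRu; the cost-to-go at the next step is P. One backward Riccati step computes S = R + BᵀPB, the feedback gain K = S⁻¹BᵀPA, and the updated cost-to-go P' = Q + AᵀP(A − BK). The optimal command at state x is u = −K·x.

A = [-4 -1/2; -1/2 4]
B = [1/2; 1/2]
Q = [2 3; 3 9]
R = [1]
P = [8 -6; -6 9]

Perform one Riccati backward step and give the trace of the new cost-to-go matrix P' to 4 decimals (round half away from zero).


263.7778

BᵀP = [1.0000 1.5000]
S = R + BᵀPB = [1] + [1.2500] = [2.2500]
BᵀPA = [-4.7500 5.5000]
K = S⁻¹·BᵀPA = [-2.1111 2.4444]
A−BK = [-2.9444 -1.7222; 0.5556 2.7778]
AᵀP(A−BK) = [96.2222 104.1111; 104.1111 156.5556]
P' = Q + AᵀP(A−BK) = [98.2222 107.1111; 107.1111 165.5556]
tr(P') = 263.7778


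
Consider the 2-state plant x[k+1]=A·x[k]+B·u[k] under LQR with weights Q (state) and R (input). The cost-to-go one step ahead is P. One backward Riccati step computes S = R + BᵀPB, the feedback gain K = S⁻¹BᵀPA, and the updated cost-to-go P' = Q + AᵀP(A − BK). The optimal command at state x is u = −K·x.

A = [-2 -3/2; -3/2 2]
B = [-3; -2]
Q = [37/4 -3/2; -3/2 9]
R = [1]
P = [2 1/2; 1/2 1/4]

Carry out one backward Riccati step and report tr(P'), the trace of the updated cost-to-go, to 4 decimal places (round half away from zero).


BᵀP = [-7.0000 -2.0000]
S = R + BᵀPB = [1] + [25.0000] = [26.0000]
BᵀPA = [17.0000 6.5000]
K = S⁻¹·BᵀPA = [0.6538 0.2500]
A−BK = [-0.0385 -0.7500; -0.1923 2.5000]
AᵀP(A−BK) = [0.4471 0.1250; 0.1250 0.8750]
P' = Q + AᵀP(A−BK) = [9.6971 -1.3750; -1.3750 9.8750]
tr(P') = 19.5721

19.5721


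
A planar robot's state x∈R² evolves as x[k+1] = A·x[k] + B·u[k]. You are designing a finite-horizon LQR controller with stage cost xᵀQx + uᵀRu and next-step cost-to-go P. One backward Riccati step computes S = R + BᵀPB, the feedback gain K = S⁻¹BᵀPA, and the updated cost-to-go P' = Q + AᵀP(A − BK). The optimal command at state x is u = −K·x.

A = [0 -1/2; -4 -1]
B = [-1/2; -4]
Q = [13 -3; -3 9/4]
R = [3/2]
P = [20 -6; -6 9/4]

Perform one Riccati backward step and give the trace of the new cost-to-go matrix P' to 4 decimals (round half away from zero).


21.3108

BᵀP = [14.0000 -6.0000]
S = R + BᵀPB = [3/2] + [17.0000] = [18.5000]
BᵀPA = [24.0000 -1.0000]
K = S⁻¹·BᵀPA = [1.2973 -0.0541]
A−BK = [0.6486 -0.5270; 1.1892 -1.2162]
AᵀP(A−BK) = [4.8649 -1.7027; -1.7027 1.1959]
P' = Q + AᵀP(A−BK) = [17.8649 -4.7027; -4.7027 3.4459]
tr(P') = 21.3108


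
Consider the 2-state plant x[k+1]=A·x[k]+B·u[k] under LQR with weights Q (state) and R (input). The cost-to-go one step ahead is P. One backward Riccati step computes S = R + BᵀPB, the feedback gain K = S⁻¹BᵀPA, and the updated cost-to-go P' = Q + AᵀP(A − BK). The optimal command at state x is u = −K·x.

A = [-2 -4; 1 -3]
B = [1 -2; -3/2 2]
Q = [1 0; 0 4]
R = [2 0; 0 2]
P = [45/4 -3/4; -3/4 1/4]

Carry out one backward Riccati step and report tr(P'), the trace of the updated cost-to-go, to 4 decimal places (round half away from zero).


BᵀP = [12.3750 -1.1250; -24.0000 2.0000]
S = R + BᵀPB = [2 0; 0 2] + [14.0625 -27.0000; -27.0000 52.0000] = [16.0625 -27.0000; -27.0000 54.0000]
BᵀPA = [-25.8750 -46.1250; 50.0000 90.0000]
K = S⁻¹·BᵀPA = [-0.3415 -0.4390; 0.7552 1.4472]
A−BK = [-0.1481 -0.6667; -1.0226 -6.5528]
AᵀP(A−BK) = [1.6549 4.0325; 4.0325 13.7561]
P' = Q + AᵀP(A−BK) = [2.6549 4.0325; 4.0325 17.7561]
tr(P') = 20.4110

20.4110


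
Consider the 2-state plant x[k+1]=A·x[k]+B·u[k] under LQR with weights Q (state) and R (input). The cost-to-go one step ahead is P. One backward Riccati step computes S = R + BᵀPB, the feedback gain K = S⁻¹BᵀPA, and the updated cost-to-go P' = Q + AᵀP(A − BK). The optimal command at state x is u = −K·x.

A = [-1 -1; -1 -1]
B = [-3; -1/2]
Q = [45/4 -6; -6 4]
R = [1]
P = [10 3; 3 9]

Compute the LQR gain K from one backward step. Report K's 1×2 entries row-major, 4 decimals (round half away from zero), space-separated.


BᵀP = [-31.5000 -13.5000]
S = R + BᵀPB = [1] + [101.2500] = [102.2500]
BᵀPA = [45.0000 45.0000]
K = S⁻¹·BᵀPA = [0.4401 0.4401]
A−BK = [0.3203 0.3203; -0.7800 -0.7800]
AᵀP(A−BK) = [5.1956 5.1956; 5.1956 5.1956]
P' = Q + AᵀP(A−BK) = [16.4456 -0.8044; -0.8044 9.1956]
tr(P') = 25.6412

0.4401 0.4401


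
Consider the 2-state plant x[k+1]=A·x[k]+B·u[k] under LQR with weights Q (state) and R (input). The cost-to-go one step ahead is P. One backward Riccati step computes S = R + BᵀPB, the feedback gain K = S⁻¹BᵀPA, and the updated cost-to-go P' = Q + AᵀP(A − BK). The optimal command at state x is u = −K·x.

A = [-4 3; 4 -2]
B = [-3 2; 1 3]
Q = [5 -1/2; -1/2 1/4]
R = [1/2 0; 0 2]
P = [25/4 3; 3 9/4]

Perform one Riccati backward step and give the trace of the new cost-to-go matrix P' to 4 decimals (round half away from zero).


8.3086

BᵀP = [-15.7500 -6.7500; 21.5000 12.7500]
S = R + BᵀPB = [1/2 0; 0 2] + [40.5000 -51.7500; -51.7500 81.2500] = [41.0000 -51.7500; -51.7500 83.2500]
BᵀPA = [36.0000 -33.7500; -35.0000 39.0000]
K = S⁻¹·BᵀPA = [1.6129 -1.0765; 0.5822 -0.2007]
A−BK = [-0.3258 0.1719; 0.6407 -0.3213]
AᵀP(A−BK) = [2.3130 -1.2706; -1.2706 0.7456]
P' = Q + AᵀP(A−BK) = [7.3130 -1.7706; -1.7706 0.9956]
tr(P') = 8.3086


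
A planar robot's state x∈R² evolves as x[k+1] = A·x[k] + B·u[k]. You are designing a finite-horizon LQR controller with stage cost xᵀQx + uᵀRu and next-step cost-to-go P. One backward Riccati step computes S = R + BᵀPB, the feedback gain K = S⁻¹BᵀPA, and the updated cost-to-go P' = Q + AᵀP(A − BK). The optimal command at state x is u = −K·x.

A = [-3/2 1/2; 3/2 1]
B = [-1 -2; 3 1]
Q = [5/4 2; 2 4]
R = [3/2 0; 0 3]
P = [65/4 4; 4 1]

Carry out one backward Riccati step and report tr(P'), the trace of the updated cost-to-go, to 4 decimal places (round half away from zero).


BᵀP = [-4.2500 -1.0000; -28.5000 -7.0000]
S = R + BᵀPB = [3/2 0; 0 3] + [1.2500 7.5000; 7.5000 50.0000] = [2.7500 7.5000; 7.5000 53.0000]
BᵀPA = [4.8750 -3.1250; 32.2500 -21.2500]
K = S⁻¹·BᵀPA = [0.1844 -0.0698; 0.5824 -0.3911]
A−BK = [-0.1508 -0.3520; 0.3645 1.6006]
AᵀP(A−BK) = [1.1313 -0.7353; -0.7353 0.5342]
P' = Q + AᵀP(A−BK) = [2.3813 1.2647; 1.2647 4.5342]
tr(P') = 6.9155

6.9155


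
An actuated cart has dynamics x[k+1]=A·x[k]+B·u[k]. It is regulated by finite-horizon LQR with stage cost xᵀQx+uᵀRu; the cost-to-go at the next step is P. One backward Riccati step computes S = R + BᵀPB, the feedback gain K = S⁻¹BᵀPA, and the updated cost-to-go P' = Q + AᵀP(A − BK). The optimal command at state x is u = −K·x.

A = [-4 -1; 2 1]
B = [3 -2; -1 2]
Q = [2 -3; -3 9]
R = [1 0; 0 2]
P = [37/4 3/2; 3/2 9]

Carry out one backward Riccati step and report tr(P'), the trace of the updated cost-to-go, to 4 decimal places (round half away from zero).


BᵀP = [26.2500 -4.5000; -15.5000 15.0000]
S = R + BᵀPB = [1 0; 0 2] + [83.2500 -61.5000; -61.5000 61.0000] = [84.2500 -61.5000; -61.5000 63.0000]
BᵀPA = [-114.0000 -30.7500; 92.0000 30.5000]
K = S⁻¹·BᵀPA = [-0.9990 -0.0403; 0.4851 0.4448]
A−BK = [-0.0328 0.0105; 0.0308 0.0701]
AᵀP(A−BK) = [1.4841 0.4851; 0.4851 0.4448]
P' = Q + AᵀP(A−BK) = [3.4841 -2.5149; -2.5149 9.4448]
tr(P') = 12.9289

12.9289


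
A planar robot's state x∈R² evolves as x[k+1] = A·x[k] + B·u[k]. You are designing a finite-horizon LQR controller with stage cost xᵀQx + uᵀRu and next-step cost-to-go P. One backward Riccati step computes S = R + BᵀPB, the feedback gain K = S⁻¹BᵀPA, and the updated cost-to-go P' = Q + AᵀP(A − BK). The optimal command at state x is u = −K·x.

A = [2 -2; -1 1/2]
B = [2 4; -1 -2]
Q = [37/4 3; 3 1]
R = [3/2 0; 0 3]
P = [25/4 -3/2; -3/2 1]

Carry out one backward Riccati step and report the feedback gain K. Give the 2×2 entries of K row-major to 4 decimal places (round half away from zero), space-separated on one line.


0.3282 -0.3077 0.3282 -0.3077

BᵀP = [14.0000 -4.0000; 28.0000 -8.0000]
S = R + BᵀPB = [3/2 0; 0 3] + [32.0000 64.0000; 64.0000 128.0000] = [33.5000 64.0000; 64.0000 131.0000]
BᵀPA = [32.0000 -30.0000; 64.0000 -60.0000]
K = S⁻¹·BᵀPA = [0.3282 -0.3077; 0.3282 -0.3077]
A−BK = [0.0308 -0.1538; -0.0154 -0.4231]
AᵀP(A−BK) = [0.4923 -0.4615; -0.4615 0.5577]
P' = Q + AᵀP(A−BK) = [9.7423 2.5385; 2.5385 1.5577]
tr(P') = 11.3000


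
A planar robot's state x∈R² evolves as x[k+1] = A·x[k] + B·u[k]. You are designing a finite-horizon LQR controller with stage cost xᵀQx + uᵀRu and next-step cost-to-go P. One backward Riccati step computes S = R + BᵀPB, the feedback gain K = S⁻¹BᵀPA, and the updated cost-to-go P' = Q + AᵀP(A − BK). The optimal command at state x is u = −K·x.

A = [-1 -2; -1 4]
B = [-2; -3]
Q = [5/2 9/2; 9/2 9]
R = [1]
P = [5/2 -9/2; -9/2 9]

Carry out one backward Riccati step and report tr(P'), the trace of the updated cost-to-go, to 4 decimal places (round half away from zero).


BᵀP = [8.5000 -18.0000]
S = R + BᵀPB = [1] + [37.0000] = [38.0000]
BᵀPA = [9.5000 -89.0000]
K = S⁻¹·BᵀPA = [0.2500 -2.3421]
A−BK = [-0.5000 -6.6842; -0.2500 -3.0263]
AᵀP(A−BK) = [0.1250 0.2500; 0.2500 17.5526]
P' = Q + AᵀP(A−BK) = [2.6250 4.7500; 4.7500 26.5526]
tr(P') = 29.1776

29.1776


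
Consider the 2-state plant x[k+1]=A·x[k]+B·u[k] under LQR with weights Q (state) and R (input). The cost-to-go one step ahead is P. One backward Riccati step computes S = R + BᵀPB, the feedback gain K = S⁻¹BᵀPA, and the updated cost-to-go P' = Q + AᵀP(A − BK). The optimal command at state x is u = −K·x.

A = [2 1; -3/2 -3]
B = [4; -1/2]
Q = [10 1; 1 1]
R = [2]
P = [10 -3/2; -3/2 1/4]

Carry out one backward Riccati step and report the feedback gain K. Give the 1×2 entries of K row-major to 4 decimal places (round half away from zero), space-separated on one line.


0.5396 0.3518

BᵀP = [40.7500 -6.1250]
S = R + BᵀPB = [2] + [166.0625] = [168.0625]
BᵀPA = [90.6875 59.1250]
K = S⁻¹·BᵀPA = [0.5396 0.3518]
A−BK = [-0.1584 -0.4072; -1.2302 -2.8241]
AᵀP(A−BK) = [0.6270 0.4708; 0.4708 0.4496]
P' = Q + AᵀP(A−BK) = [10.6270 1.4708; 1.4708 1.4496]
tr(P') = 12.0766


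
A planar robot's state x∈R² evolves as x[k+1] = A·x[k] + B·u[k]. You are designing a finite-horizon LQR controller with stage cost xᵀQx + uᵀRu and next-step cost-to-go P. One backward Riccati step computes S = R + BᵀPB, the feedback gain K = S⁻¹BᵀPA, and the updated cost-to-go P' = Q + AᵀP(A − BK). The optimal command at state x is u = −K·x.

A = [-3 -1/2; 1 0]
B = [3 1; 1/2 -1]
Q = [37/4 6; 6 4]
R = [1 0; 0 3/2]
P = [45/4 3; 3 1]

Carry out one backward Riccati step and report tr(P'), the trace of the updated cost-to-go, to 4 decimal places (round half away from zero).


BᵀP = [35.2500 9.5000; 8.2500 2.0000]
S = R + BᵀPB = [1 0; 0 3/2] + [110.5000 25.7500; 25.7500 6.2500] = [111.5000 25.7500; 25.7500 7.7500]
BᵀPA = [-96.2500 -17.6250; -22.7500 -4.1250]
K = S⁻¹·BᵀPA = [-0.7964 -0.1511; -0.2894 -0.0303]
A−BK = [-0.3214 -0.0165; 1.1088 0.0452]
AᵀP(A−BK) = [1.0132 0.1448; 0.1448 0.0248]
P' = Q + AᵀP(A−BK) = [10.2632 6.1448; 6.1448 4.0248]
tr(P') = 14.2880

14.2880


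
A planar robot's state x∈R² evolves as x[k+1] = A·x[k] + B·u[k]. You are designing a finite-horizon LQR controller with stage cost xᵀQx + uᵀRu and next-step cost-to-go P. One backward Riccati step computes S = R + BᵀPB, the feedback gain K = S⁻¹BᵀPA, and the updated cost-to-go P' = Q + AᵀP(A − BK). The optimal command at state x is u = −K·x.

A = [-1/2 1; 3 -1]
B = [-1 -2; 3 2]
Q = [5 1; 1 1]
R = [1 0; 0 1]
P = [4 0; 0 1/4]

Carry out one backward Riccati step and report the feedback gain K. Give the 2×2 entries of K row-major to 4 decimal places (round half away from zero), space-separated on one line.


0.6025 -0.1180 -0.0124 -0.4099

BᵀP = [-4.0000 0.7500; -8.0000 0.5000]
S = R + BᵀPB = [1 0; 0 1] + [6.2500 9.5000; 9.5000 17.0000] = [7.2500 9.5000; 9.5000 18.0000]
BᵀPA = [4.2500 -4.7500; 5.5000 -8.5000]
K = S⁻¹·BᵀPA = [0.6025 -0.1180; -0.0124 -0.4099]
A−BK = [0.0776 0.0621; 1.2174 0.1739]
AᵀP(A−BK) = [0.7578 0.0062; 0.0062 0.2050]
P' = Q + AᵀP(A−BK) = [5.7578 1.0062; 1.0062 1.2050]
tr(P') = 6.9627


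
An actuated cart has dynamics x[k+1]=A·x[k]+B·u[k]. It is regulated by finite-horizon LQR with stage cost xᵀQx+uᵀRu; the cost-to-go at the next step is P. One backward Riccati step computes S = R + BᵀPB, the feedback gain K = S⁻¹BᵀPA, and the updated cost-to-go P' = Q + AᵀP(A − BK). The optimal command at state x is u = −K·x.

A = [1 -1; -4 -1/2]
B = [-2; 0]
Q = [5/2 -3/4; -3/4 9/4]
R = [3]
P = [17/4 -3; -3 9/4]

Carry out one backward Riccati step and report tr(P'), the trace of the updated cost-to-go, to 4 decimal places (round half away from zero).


16.4875

BᵀP = [-8.5000 6.0000]
S = R + BᵀPB = [3] + [17.0000] = [20.0000]
BᵀPA = [-32.5000 5.5000]
K = S⁻¹·BᵀPA = [-1.6250 0.2750]
A−BK = [-2.2500 -0.4500; -4.0000 -0.5000]
AᵀP(A−BK) = [11.4375 -1.3125; -1.3125 0.3000]
P' = Q + AᵀP(A−BK) = [13.9375 -2.0625; -2.0625 2.5500]
tr(P') = 16.4875


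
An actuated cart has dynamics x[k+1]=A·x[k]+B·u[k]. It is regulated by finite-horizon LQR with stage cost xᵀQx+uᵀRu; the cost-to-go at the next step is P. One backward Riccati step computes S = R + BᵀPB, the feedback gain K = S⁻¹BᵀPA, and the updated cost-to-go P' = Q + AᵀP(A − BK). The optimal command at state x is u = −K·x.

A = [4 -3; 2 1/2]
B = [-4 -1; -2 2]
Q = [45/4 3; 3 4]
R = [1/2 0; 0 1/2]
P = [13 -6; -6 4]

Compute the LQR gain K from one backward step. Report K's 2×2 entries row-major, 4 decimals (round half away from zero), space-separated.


BᵀP = [-40.0000 16.0000; -25.0000 14.0000]
S = R + BᵀPB = [1/2 0; 0 1/2] + [128.0000 72.0000; 72.0000 53.0000] = [128.5000 72.0000; 72.0000 53.5000]
BᵀPA = [-128.0000 128.0000; -72.0000 82.0000]
K = S⁻¹·BᵀPA = [-0.9842 0.5583; -0.0213 0.7813]
A−BK = [0.0420 0.0146; 0.0742 0.0540]
AᵀP(A−BK) = [0.4921 -0.2792; -0.2792 0.4661]
P' = Q + AᵀP(A−BK) = [11.7421 2.7208; 2.7208 4.4661]
tr(P') = 16.2082

-0.9842 0.5583 -0.0213 0.7813


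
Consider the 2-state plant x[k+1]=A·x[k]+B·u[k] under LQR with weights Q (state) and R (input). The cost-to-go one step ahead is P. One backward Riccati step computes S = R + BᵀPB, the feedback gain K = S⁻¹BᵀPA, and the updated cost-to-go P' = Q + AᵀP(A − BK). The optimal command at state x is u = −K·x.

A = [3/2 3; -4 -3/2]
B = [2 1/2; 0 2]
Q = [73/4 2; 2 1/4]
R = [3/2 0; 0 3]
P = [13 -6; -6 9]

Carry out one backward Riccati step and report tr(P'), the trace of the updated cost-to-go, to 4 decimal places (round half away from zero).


37.3841

BᵀP = [26.0000 -12.0000; -5.5000 15.0000]
S = R + BᵀPB = [3/2 0; 0 3] + [52.0000 -11.0000; -11.0000 27.2500] = [53.5000 -11.0000; -11.0000 30.2500]
BᵀPA = [87.0000 96.0000; -68.2500 -39.0000]
K = S⁻¹·BᵀPA = [1.2562 1.6529; -1.7994 -0.6882]
A−BK = [-0.1127 0.0383; -0.4012 -0.1236]
AᵀP(A−BK) = [13.1518 7.2284; 7.2284 5.7323]
P' = Q + AᵀP(A−BK) = [31.4018 9.2284; 9.2284 5.9823]
tr(P') = 37.3841


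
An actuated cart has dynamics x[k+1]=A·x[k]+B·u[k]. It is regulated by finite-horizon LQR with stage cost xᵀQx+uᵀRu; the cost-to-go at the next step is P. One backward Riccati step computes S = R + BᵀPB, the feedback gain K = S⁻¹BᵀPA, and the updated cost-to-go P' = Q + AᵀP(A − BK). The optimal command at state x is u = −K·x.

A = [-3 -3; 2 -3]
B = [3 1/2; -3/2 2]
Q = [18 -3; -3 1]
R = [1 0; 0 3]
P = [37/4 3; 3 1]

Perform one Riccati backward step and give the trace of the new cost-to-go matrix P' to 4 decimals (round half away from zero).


BᵀP = [23.2500 7.5000; 10.6250 3.5000]
S = R + BᵀPB = [1 0; 0 3] + [58.5000 26.6250; 26.6250 12.3125] = [59.5000 26.6250; 26.6250 15.3125]
BᵀPA = [-54.7500 -92.2500; -24.8750 -42.3750]
K = S⁻¹·BᵀPA = [-0.8707 -1.4062; -0.1105 -0.3222]
A−BK = [-0.3326 1.3798; 0.9149 -4.4649]
AᵀP(A−BK) = [0.8293 1.2435; 1.2435 2.8709]
P' = Q + AᵀP(A−BK) = [18.8293 -1.7565; -1.7565 3.8709]
tr(P') = 22.7002

22.7002


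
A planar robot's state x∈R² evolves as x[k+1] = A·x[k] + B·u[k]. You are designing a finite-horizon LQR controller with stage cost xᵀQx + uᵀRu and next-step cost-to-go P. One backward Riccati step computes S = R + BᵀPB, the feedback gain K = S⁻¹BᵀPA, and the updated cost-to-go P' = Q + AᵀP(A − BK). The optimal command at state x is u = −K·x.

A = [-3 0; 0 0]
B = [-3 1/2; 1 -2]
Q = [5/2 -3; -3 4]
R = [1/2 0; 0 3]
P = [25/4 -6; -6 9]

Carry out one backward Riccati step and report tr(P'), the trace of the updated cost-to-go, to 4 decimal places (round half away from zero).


BᵀP = [-24.7500 27.0000; 15.1250 -21.0000]
S = R + BᵀPB = [1/2 0; 0 3] + [101.2500 -66.3750; -66.3750 49.5625] = [101.7500 -66.3750; -66.3750 52.5625]
BᵀPA = [74.2500 0.0000; -45.3750 0.0000]
K = S⁻¹·BᵀPA = [0.9453 0.0000; 0.3304 0.0000]
A−BK = [-0.3294 0.0000; -0.2845 0.0000]
AᵀP(A−BK) = [1.0563 0.0000; 0.0000 0.0000]
P' = Q + AᵀP(A−BK) = [3.5563 -3.0000; -3.0000 4.0000]
tr(P') = 7.5563

7.5563


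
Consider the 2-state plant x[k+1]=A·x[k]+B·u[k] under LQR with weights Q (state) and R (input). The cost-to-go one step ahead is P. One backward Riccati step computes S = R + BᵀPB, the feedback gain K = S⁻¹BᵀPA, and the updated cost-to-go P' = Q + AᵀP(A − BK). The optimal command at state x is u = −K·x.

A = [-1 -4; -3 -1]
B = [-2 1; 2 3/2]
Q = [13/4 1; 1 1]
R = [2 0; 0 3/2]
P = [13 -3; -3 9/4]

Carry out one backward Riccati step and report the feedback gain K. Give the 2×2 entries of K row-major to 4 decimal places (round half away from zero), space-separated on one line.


BᵀP = [-32.0000 10.5000; 8.5000 0.3750]
S = R + BᵀPB = [2 0; 0 3/2] + [85.0000 -16.2500; -16.2500 9.0625] = [87.0000 -16.2500; -16.2500 10.5625]
BᵀPA = [0.5000 117.5000; -9.6250 -34.3750]
K = S⁻¹·BᵀPA = [-0.2308 1.0422; -1.2663 -1.6511]
A−BK = [-0.1953 -0.2646; -0.6391 -0.6077]
AᵀP(A−BK) = [3.1775 3.3373; 3.3373 7.0376]
P' = Q + AᵀP(A−BK) = [6.4275 4.3373; 4.3373 8.0376]
tr(P') = 14.4651

-0.2308 1.0422 -1.2663 -1.6511


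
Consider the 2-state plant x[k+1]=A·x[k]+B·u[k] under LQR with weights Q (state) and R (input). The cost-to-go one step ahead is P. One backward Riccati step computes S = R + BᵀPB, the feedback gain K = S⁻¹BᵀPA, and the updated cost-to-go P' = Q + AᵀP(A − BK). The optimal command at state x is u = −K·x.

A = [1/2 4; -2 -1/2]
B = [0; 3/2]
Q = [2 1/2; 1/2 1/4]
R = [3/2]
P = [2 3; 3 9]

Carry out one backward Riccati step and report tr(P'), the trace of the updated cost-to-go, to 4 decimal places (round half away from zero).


BᵀP = [4.5000 13.5000]
S = R + BᵀPB = [3/2] + [20.2500] = [21.7500]
BᵀPA = [-24.7500 11.2500]
K = S⁻¹·BᵀPA = [-1.1379 0.5172]
A−BK = [0.5000 4.0000; -0.2931 -1.2759]
AᵀP(A−BK) = [2.3362 1.0517; 1.0517 16.4310]
P' = Q + AᵀP(A−BK) = [4.3362 1.5517; 1.5517 16.6810]
tr(P') = 21.0172

21.0172


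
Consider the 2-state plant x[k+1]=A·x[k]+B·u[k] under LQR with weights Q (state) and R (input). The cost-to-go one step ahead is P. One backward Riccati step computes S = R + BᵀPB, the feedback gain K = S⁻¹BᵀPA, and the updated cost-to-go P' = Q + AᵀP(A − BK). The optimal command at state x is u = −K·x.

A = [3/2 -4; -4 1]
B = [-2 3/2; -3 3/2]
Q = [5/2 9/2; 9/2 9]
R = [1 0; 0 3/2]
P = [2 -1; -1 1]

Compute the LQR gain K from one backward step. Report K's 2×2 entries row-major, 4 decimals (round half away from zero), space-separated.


1.1944 -0.5000 1.5556 -2.0000

BᵀP = [-1.0000 -1.0000; 1.5000 0.0000]
S = R + BᵀPB = [1 0; 0 3/2] + [5.0000 -3.0000; -3.0000 2.2500] = [6.0000 -3.0000; -3.0000 3.7500]
BᵀPA = [2.5000 3.0000; 2.2500 -6.0000]
K = S⁻¹·BᵀPA = [1.1944 -0.5000; 1.5556 -2.0000]
A−BK = [1.5556 -2.0000; -2.7500 2.5000]
AᵀP(A−BK) = [26.0139 -27.7500; -27.7500 30.5000]
P' = Q + AᵀP(A−BK) = [28.5139 -23.2500; -23.2500 39.5000]
tr(P') = 68.0139


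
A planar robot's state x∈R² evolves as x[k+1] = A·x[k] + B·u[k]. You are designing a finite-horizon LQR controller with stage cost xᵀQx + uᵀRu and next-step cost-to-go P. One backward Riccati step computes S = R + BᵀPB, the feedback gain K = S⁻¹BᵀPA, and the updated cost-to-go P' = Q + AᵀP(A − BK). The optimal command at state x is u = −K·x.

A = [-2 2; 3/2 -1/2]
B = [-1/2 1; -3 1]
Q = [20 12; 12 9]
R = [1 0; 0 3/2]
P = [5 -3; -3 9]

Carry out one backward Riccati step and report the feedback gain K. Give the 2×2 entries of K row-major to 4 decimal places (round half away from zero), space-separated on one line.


BᵀP = [6.5000 -25.5000; 2.0000 6.0000]
S = R + BᵀPB = [1 0; 0 3/2] + [73.2500 -19.0000; -19.0000 8.0000] = [74.2500 -19.0000; -19.0000 9.5000]
BᵀPA = [-51.2500 25.7500; 5.0000 1.0000]
K = S⁻¹·BᵀPA = [-1.1379 0.7655; -1.7495 1.6363]
A−BK = [-0.8194 0.7465; -0.1642 0.1603]
AᵀP(A−BK) = [8.6788 -7.6987; -7.6987 6.9016]
P' = Q + AᵀP(A−BK) = [28.6788 4.3013; 4.3013 15.9016]
tr(P') = 44.5804

-1.1379 0.7655 -1.7495 1.6363
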